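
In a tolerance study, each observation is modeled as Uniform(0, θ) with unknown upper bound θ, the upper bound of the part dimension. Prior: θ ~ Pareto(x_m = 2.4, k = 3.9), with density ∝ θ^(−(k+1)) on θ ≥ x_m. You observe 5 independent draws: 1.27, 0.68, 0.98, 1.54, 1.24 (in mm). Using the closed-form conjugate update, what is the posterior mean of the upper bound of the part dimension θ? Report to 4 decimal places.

A Pareto(scale x_m, shape k) prior on the upper bound θ of Uniform(0, θ) is conjugate: posterior is Pareto(max(x_m, max xᵢ), k + n).
Sample maximum = 1.54; prior scale x_m = 2.4 → posterior scale = max = 2.40.
Posterior shape = 3.9 + 5 = 8.9.
E[θ|data] = k·x_m/(k−1) = 8.9·2.40/7.9 = 2.7038.

2.7038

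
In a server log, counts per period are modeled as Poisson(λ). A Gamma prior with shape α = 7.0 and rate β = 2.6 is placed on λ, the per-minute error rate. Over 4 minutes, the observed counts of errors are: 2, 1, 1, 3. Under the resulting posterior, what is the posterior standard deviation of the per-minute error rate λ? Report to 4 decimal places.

0.5669

With a Gamma(shape α, rate β) prior, the Poisson likelihood is conjugate: the posterior is Gamma(α + ΣXᵢ, β + n).
Sum of counts S = 7 over n = 4 minutes.
Posterior: Gamma(α+S, β+n) = Gamma(7.0+7, 2.6+4) = Gamma(14.0, 6.6).
SD = √α/β = √14.0/6.6 = 0.5669.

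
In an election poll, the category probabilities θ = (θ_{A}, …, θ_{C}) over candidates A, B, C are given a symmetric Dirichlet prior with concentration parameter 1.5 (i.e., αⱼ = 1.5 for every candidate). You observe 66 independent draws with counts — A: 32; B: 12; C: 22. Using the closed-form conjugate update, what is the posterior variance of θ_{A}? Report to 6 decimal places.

0.003488

The Dirichlet prior is conjugate to the Multinomial likelihood: each posterior αⱼ = prior αⱼ + observed count nⱼ.
Posterior concentration: (33.5, 13.5, 23.5), total = 70.5.
Var[θ_j] = α_j(Σα−α_j)/((Σα)²(Σα+1)) = 33.5·37.0/(70.5²·71.5) = 0.003488.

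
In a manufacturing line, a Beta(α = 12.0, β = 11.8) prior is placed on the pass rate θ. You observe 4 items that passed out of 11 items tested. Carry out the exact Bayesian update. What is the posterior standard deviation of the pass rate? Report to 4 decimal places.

0.0833

The Beta prior is conjugate to a Binomial/Bernoulli likelihood; the update adds successes to α and failures to β.
Posterior: Beta(α+k, β+n−k) = Beta(12.0+4, 11.8+7) = Beta(16.0, 18.8).
Var = αβ/((α+β)²(α+β+1)) = 16.0·18.8/(34.8²·35.8) = 0.00693803; SD = √0.00693803 = 0.0833.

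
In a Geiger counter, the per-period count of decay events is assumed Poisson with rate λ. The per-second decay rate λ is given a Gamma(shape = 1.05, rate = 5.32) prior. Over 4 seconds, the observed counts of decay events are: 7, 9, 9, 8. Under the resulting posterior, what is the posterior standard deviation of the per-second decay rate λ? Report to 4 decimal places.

With a Gamma(shape α, rate β) prior, the Poisson likelihood is conjugate: the posterior is Gamma(α + ΣXᵢ, β + n).
Sum of counts S = 33 over n = 4 seconds.
Posterior: Gamma(α+S, β+n) = Gamma(1.05+33, 5.32+4) = Gamma(34.05, 9.32).
SD = √α/β = √34.05/9.32 = 0.6261.

0.6261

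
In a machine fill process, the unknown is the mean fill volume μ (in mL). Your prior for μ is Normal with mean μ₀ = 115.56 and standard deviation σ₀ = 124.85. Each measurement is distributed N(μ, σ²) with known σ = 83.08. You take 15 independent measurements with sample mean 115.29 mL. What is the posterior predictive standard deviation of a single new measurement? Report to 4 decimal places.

For Normal data with known variance σ², a Normal(μ₀, σ₀²) prior on μ is conjugate. Posterior precision = 1/σ₀² + n/σ²; posterior mean is the precision-weighted average of μ₀ and x̄.
σ₀² = 124.85² = 15587.5225, σ² = 83.08² = 6902.2864; σ² + n·σ₀² = 6902.2864 + 15·15587.5225 = 240715.1239.
Posterior precision = 1/σ₀² + n/σ² = 1/15587.5225 + 15/6902.2864 = (σ² + n·σ₀²)/(σ₀²σ²) = 240715.1239/(15587.5225·6902.2864); posterior variance σₙ² = σ₀²σ²/(σ² + n·σ₀²) = 15587.5225·6902.2864/240715.1239 = 446.957976.
Predictive variance for one new observation = σₙ² + σ² = 15587.5225·6902.2864/240715.1239 + 6902.2864 = σ²·(σ₀² + 240715.1239)/240715.1239 = 6902.2864·256302.6464/240715.1239 = 7349.244376; SD = √(6902.2864·256302.6464/240715.1239) = 85.7277.

85.7277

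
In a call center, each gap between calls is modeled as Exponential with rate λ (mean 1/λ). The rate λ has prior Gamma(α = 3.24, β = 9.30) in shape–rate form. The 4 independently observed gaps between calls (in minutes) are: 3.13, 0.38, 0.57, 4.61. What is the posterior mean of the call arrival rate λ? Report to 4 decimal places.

0.4024

With a Gamma(shape α, rate β) prior on the exponential rate λ, the posterior after n observations with total T = Σxᵢ is Gamma(α+n, β+T).
Sum of observations T = 8.69 minutes; n = 4.
Posterior: Gamma(3.24+4, 9.30+8.69) = Gamma(7.24, 17.99).
Posterior mean of λ = α/β = 7.24/17.99 = 0.4024.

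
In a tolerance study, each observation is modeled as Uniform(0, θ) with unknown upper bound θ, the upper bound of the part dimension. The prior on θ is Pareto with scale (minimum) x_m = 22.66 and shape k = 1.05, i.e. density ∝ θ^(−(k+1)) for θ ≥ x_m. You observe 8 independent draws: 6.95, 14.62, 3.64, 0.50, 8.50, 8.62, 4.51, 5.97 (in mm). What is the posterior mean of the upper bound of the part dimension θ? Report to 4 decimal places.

25.4749

A Pareto(scale x_m, shape k) prior on the upper bound θ of Uniform(0, θ) is conjugate: posterior is Pareto(max(x_m, max xᵢ), k + n).
Sample maximum = 14.62; prior scale x_m = 22.66 → posterior scale = max = 22.66.
Posterior shape = 1.05 + 8 = 9.05.
E[θ|data] = k·x_m/(k−1) = 9.05·22.66/8.05 = 25.4749.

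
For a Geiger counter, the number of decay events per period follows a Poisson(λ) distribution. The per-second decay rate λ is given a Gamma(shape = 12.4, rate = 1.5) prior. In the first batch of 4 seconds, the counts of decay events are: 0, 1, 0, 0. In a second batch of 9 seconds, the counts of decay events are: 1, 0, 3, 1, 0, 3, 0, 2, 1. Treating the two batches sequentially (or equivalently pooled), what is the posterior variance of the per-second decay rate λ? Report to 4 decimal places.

With a Gamma(shape α, rate β) prior, the Poisson likelihood is conjugate: the posterior is Gamma(α + ΣXᵢ, β + n).
Batch 1: sum of counts S = 1 over n = 4 seconds.
After batch 1: Gamma(α+S, β+n) = Gamma(12.4+1, 1.5+4) = Gamma(13.4, 5.5).
Batch 2: sum of counts S = 11 over n = 9 seconds.
After batch 2: Gamma(α+S, β+n) = Gamma(13.4+11, 5.5+9) = Gamma(24.4, 14.5).
Var = α/β² = 24.4/14.5² = 0.1161.

0.1161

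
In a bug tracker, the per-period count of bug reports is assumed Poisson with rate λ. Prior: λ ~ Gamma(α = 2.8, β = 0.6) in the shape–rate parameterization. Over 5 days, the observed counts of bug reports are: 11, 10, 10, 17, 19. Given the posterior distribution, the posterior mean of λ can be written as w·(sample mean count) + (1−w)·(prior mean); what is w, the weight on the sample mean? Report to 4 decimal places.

With a Gamma(shape α, rate β) prior, the Poisson likelihood is conjugate: the posterior is Gamma(α + ΣXᵢ, β + n).
Posterior mean = (α₀+S)/(β₀+n) = [n/(β₀+n)]·(S/n) + [β₀/(β₀+n)]·(α₀/β₀), so only n and β₀ enter the weight.
Weight on data w = n/(β₀+n) = 5/(0.6+5) = 5/5.6 = 0.8929.

0.8929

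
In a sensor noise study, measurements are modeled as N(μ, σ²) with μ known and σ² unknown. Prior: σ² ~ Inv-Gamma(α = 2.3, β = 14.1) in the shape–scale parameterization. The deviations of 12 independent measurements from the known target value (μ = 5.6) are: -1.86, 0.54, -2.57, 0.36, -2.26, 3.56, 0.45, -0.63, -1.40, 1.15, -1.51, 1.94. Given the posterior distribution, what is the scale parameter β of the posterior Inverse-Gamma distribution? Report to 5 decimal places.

33.19625

With known mean μ and an Inverse-Gamma(α, β) prior on σ², the Normal likelihood is conjugate: posterior is Inv-Gamma(α + n/2, β + Σ(xᵢ−μ)²/2).
Σ(xᵢ−μ)² = (-1.86)² + (0.54)² + (-2.57)² + (0.36)² + (-2.26)² + (3.56)² + (0.45)² + (-0.63)² + (-1.40)² + (1.15)² + (-1.51)² + (1.94)² = 38.1925.
Posterior: Inv-Gamma(2.3 + 12/2, 14.1 + 38.1925/2) = Inv-Gamma(8.30, 33.19625).
Posterior β = 33.19625.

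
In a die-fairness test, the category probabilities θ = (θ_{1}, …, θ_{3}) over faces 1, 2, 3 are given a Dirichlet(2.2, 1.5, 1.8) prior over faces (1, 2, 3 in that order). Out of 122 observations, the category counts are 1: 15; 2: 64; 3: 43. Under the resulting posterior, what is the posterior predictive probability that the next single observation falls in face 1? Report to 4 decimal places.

The Dirichlet prior is conjugate to the Multinomial likelihood: each posterior αⱼ = prior αⱼ + observed count nⱼ.
Posterior concentration: (17.2, 65.5, 44.8), total = 127.5.
P(next = 1 | data) = α_{1}/Σα = 0.1349.

0.1349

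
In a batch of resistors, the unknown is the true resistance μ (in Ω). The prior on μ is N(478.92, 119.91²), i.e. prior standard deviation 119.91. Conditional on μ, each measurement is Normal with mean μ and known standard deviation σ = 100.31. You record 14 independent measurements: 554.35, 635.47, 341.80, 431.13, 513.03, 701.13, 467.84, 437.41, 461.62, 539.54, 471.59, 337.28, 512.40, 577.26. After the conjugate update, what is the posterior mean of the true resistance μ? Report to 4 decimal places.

For Normal data with known variance σ², a Normal(μ₀, σ₀²) prior on μ is conjugate. Posterior precision = 1/σ₀² + n/σ²; posterior mean is the precision-weighted average of μ₀ and x̄.
Σxᵢ = 554.35 + 635.47 + 341.80 + 431.13 + 513.03 + 701.13 + 467.84 + 437.41 + 461.62 + 539.54 + 471.59 + 337.28 + 512.40 + 577.26 = 6981.85, so n·x̄ = 6981.85.
σ₀² = 119.91² = 14378.4081, σ² = 100.31² = 10062.0961; σ² + n·σ₀² = 10062.0961 + 14·14378.4081 = 211359.8095.
Posterior mean = (μ₀/σ₀² + n·x̄/σ²)/(1/σ₀² + n/σ²) = (σ²·μ₀ + σ₀²·n·x̄)/(σ² + n·σ₀²) = (10062.0961·478.92 + 14378.4081·6981.85)/211359.8095 = 105206827.657197/211359.8095 = 497.7617.

497.7617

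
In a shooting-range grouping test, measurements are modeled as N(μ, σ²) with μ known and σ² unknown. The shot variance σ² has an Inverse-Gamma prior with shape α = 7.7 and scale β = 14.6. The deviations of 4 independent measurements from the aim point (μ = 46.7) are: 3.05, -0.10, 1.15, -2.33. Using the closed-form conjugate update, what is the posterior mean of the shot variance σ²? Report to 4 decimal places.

2.6014

With known mean μ and an Inverse-Gamma(α, β) prior on σ², the Normal likelihood is conjugate: posterior is Inv-Gamma(α + n/2, β + Σ(xᵢ−μ)²/2).
Σ(xᵢ−μ)² = (3.05)² + (-0.10)² + (1.15)² + (-2.33)² = 16.0639.
Posterior: Inv-Gamma(7.7 + 4/2, 14.6 + 16.0639/2) = Inv-Gamma(9.70, 22.63195).
E[σ²|data] = β/(α−1) = 22.63195/8.70 = 2.6014.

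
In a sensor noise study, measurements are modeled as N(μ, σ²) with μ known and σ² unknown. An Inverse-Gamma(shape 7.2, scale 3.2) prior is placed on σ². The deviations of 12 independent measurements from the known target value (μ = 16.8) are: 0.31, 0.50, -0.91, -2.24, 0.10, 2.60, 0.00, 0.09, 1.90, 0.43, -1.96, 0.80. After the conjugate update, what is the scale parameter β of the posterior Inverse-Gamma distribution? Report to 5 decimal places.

13.82320

With known mean μ and an Inverse-Gamma(α, β) prior on σ², the Normal likelihood is conjugate: posterior is Inv-Gamma(α + n/2, β + Σ(xᵢ−μ)²/2).
Σ(xᵢ−μ)² = (0.31)² + (0.50)² + (-0.91)² + (-2.24)² + (0.10)² + (2.60)² + (0.00)² + (0.09)² + (1.90)² + (0.43)² + (-1.96)² + (0.80)² = 21.2464.
Posterior: Inv-Gamma(7.2 + 12/2, 3.2 + 21.2464/2) = Inv-Gamma(13.20, 13.82320).
Posterior β = 13.82320.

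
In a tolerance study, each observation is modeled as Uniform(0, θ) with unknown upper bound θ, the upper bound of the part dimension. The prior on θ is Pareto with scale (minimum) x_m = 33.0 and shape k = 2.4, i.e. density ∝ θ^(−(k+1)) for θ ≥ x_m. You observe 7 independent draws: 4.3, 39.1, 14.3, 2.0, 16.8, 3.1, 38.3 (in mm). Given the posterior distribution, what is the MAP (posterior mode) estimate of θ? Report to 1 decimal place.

39.1

A Pareto(scale x_m, shape k) prior on the upper bound θ of Uniform(0, θ) is conjugate: posterior is Pareto(max(x_m, max xᵢ), k + n).
Sample maximum = 39.1; prior scale x_m = 33.0 → posterior scale = max = 39.1.
Posterior shape = 2.4 + 7 = 9.4.
The Pareto density is decreasing on [x_m, ∞), so the mode is x_m = 39.1.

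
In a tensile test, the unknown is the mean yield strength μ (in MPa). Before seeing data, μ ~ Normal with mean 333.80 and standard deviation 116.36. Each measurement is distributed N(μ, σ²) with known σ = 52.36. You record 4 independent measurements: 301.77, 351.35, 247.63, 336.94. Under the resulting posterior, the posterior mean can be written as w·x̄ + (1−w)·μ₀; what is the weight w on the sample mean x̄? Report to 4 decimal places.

For Normal data with known variance σ², a Normal(μ₀, σ₀²) prior on μ is conjugate. Posterior precision = 1/σ₀² + n/σ²; posterior mean is the precision-weighted average of μ₀ and x̄.
σ₀² = 116.36² = 13539.6496, σ² = 52.36² = 2741.5696. Prior precision 1/σ₀² = 1/13539.6496; data precision n/σ² = 4/2741.5696.
w = (n/σ²)/(1/σ₀² + n/σ²) = n·σ₀²/(σ² + n·σ₀²) = 4·13539.6496/(2741.5696 + 4·13539.6496) = 54158.5984/56900.168 = 0.9518.

0.9518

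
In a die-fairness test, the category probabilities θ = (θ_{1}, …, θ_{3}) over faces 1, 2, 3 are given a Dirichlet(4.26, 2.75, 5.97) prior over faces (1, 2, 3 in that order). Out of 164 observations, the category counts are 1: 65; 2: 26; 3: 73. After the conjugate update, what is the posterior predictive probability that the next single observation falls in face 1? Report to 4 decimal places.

The Dirichlet prior is conjugate to the Multinomial likelihood: each posterior αⱼ = prior αⱼ + observed count nⱼ.
Posterior concentration: (69.26, 28.75, 78.97), total = 176.98.
P(next = 1 | data) = α_{1}/Σα = 0.3913.

0.3913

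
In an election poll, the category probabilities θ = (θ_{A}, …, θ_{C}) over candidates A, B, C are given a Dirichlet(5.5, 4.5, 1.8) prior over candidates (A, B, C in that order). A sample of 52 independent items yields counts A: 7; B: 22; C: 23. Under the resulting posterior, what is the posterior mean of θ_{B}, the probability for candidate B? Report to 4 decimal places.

The Dirichlet prior is conjugate to the Multinomial likelihood: each posterior αⱼ = prior αⱼ + observed count nⱼ.
Posterior concentration: (12.5, 26.5, 24.8), total = 63.8.
E[θ_{B}|data] = α_{B}/Σα = 26.5/63.8 = 0.4154.

0.4154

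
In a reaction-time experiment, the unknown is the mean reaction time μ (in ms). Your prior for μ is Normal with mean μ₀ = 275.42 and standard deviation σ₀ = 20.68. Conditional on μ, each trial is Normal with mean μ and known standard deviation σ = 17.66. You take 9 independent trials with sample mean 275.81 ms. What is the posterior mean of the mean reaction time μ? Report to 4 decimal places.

275.7808

For Normal data with known variance σ², a Normal(μ₀, σ₀²) prior on μ is conjugate. Posterior precision = 1/σ₀² + n/σ²; posterior mean is the precision-weighted average of μ₀ and x̄.
n·x̄ = 9·275.81 = 2482.29.
σ₀² = 20.68² = 427.6624, σ² = 17.66² = 311.8756; σ² + n·σ₀² = 311.8756 + 9·427.6624 = 4160.8372.
Posterior mean = (μ₀/σ₀² + n·x̄/σ²)/(1/σ₀² + n/σ²) = (σ²·μ₀ + σ₀²·n·x̄)/(σ² + n·σ₀²) = (311.8756·275.42 + 427.6624·2482.29)/4160.8372 = 1147478.876648/4160.8372 = 275.7808.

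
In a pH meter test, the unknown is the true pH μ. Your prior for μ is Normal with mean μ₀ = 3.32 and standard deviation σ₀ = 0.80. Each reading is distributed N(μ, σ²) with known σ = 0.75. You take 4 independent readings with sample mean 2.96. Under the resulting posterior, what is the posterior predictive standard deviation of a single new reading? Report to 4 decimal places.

For Normal data with known variance σ², a Normal(μ₀, σ₀²) prior on μ is conjugate. Posterior precision = 1/σ₀² + n/σ²; posterior mean is the precision-weighted average of μ₀ and x̄.
σ₀² = 0.80² = 0.64, σ² = 0.75² = 0.5625; σ² + n·σ₀² = 0.5625 + 4·0.64 = 3.1225.
Posterior precision = 1/σ₀² + n/σ² = 1/0.64 + 4/0.5625 = (σ² + n·σ₀²)/(σ₀²σ²) = 3.1225/(0.64·0.5625); posterior variance σₙ² = σ₀²σ²/(σ² + n·σ₀²) = 0.64·0.5625/3.1225 = 0.115292.
Predictive variance for one new observation = σₙ² + σ² = 0.64·0.5625/3.1225 + 0.5625 = σ²·(σ₀² + 3.1225)/3.1225 = 0.5625·3.7625/3.1225 = 0.677792; SD = √(0.5625·3.7625/3.1225) = 0.8233.

0.8233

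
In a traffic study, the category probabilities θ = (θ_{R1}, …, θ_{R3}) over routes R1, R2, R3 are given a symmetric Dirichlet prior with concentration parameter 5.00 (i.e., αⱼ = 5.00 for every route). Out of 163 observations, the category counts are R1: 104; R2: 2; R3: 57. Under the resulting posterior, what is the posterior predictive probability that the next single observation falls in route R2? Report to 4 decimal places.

The Dirichlet prior is conjugate to the Multinomial likelihood: each posterior αⱼ = prior αⱼ + observed count nⱼ.
Posterior concentration: (109.00, 7.00, 62.00), total = 178.00.
P(next = R2 | data) = α_{R2}/Σα = 0.0393.

0.0393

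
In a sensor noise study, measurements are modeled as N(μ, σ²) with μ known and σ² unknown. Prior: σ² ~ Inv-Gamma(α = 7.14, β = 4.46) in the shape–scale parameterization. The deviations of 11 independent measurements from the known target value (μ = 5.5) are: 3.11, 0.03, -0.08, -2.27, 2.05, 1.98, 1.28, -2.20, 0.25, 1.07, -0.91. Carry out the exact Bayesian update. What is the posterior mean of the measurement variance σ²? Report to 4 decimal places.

1.7349

With known mean μ and an Inverse-Gamma(α, β) prior on σ², the Normal likelihood is conjugate: posterior is Inv-Gamma(α + n/2, β + Σ(xᵢ−μ)²/2).
Σ(xᵢ−μ)² = (3.11)² + (0.03)² + (-0.08)² + (-2.27)² + (2.05)² + (1.98)² + (1.28)² + (-2.20)² + (0.25)² + (1.07)² + (-0.91)² = 31.4691.
Posterior: Inv-Gamma(7.14 + 11/2, 4.46 + 31.4691/2) = Inv-Gamma(12.64, 20.19455).
E[σ²|data] = β/(α−1) = 20.19455/11.64 = 1.7349.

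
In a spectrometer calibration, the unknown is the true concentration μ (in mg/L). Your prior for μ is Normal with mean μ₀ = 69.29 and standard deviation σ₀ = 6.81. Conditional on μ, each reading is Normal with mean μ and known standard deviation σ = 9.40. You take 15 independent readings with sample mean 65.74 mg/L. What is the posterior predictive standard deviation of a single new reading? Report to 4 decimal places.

For Normal data with known variance σ², a Normal(μ₀, σ₀²) prior on μ is conjugate. Posterior precision = 1/σ₀² + n/σ²; posterior mean is the precision-weighted average of μ₀ and x̄.
σ₀² = 6.81² = 46.3761, σ² = 9.40² = 88.36; σ² + n·σ₀² = 88.36 + 15·46.3761 = 784.0015.
Posterior precision = 1/σ₀² + n/σ² = 1/46.3761 + 15/88.36 = (σ² + n·σ₀²)/(σ₀²σ²) = 784.0015/(46.3761·88.36); posterior variance σₙ² = σ₀²σ²/(σ² + n·σ₀²) = 46.3761·88.36/784.0015 = 5.226766.
Predictive variance for one new observation = σₙ² + σ² = 46.3761·88.36/784.0015 + 88.36 = σ²·(σ₀² + 784.0015)/784.0015 = 88.36·830.3776/784.0015 = 93.586766; SD = √(88.36·830.3776/784.0015) = 9.6740.

9.6740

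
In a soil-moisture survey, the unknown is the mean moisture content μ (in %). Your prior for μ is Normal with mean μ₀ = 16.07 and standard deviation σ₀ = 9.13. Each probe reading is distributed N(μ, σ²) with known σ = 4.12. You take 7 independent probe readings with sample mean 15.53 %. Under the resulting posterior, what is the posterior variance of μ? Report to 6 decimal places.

2.356366

For Normal data with known variance σ², a Normal(μ₀, σ₀²) prior on μ is conjugate. Posterior precision = 1/σ₀² + n/σ²; posterior mean is the precision-weighted average of μ₀ and x̄.
σ₀² = 9.13² = 83.3569, σ² = 4.12² = 16.9744; σ² + n·σ₀² = 16.9744 + 7·83.3569 = 600.4727.
Posterior precision = 1/σ₀² + n/σ² = 1/83.3569 + 7/16.9744 = (σ² + n·σ₀²)/(σ₀²σ²) = 600.4727/(83.3569·16.9744); posterior variance σₙ² = σ₀²σ²/(σ² + n·σ₀²) = 83.3569·16.9744/600.4727 = 2.356366.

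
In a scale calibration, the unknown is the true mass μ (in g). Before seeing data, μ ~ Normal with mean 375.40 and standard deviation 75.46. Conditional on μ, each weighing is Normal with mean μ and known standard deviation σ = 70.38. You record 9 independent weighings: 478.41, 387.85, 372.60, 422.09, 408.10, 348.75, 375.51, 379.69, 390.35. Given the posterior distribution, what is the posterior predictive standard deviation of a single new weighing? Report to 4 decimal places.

73.8594

For Normal data with known variance σ², a Normal(μ₀, σ₀²) prior on μ is conjugate. Posterior precision = 1/σ₀² + n/σ²; posterior mean is the precision-weighted average of μ₀ and x̄.
σ₀² = 75.46² = 5694.2116, σ² = 70.38² = 4953.3444; σ² + n·σ₀² = 4953.3444 + 9·5694.2116 = 56201.2488.
Posterior precision = 1/σ₀² + n/σ² = 1/5694.2116 + 9/4953.3444 = (σ² + n·σ₀²)/(σ₀²σ²) = 56201.2488/(5694.2116·4953.3444); posterior variance σₙ² = σ₀²σ²/(σ² + n·σ₀²) = 5694.2116·4953.3444/56201.2488 = 501.864135.
Predictive variance for one new observation = σₙ² + σ² = 5694.2116·4953.3444/56201.2488 + 4953.3444 = σ²·(σ₀² + 56201.2488)/56201.2488 = 4953.3444·61895.4604/56201.2488 = 5455.208535; SD = √(4953.3444·61895.4604/56201.2488) = 73.8594.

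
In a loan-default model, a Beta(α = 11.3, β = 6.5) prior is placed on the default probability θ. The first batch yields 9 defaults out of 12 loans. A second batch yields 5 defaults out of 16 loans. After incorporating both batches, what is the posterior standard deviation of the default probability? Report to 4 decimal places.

The Beta prior is conjugate to a Binomial/Bernoulli likelihood; the update adds successes to α and failures to β.
After batch 1: Beta(11.3+9, 6.5+3) = Beta(20.3, 9.5).
After batch 2: Beta(20.3+5, 9.5+11) = Beta(25.3, 20.5).
Var = αβ/((α+β)²(α+β+1)) = 25.3·20.5/(45.8²·46.8) = 0.00528321; SD = √0.00528321 = 0.0727.

0.0727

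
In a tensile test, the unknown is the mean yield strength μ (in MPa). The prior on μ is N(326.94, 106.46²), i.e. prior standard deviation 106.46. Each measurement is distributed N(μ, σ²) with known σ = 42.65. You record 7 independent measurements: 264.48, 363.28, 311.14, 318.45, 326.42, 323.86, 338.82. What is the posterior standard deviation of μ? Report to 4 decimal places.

15.9385

For Normal data with known variance σ², a Normal(μ₀, σ₀²) prior on μ is conjugate. Posterior precision = 1/σ₀² + n/σ²; posterior mean is the precision-weighted average of μ₀ and x̄.
σ₀² = 106.46² = 11333.7316, σ² = 42.65² = 1819.0225; σ² + n·σ₀² = 1819.0225 + 7·11333.7316 = 81155.1437.
Posterior precision = 1/σ₀² + n/σ² = 1/11333.7316 + 7/1819.0225 = (σ² + n·σ₀²)/(σ₀²σ²) = 81155.1437/(11333.7316·1819.0225); posterior variance σₙ² = σ₀²σ²/(σ² + n·σ₀²) = 11333.7316·1819.0225/81155.1437 = 254.035812.
Posterior SD = √σₙ² = √(11333.7316·1819.0225/81155.1437) = 15.9385.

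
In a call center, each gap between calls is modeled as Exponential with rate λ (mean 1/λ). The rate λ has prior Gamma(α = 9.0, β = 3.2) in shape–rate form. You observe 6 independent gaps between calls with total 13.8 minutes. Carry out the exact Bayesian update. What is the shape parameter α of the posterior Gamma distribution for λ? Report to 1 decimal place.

With a Gamma(shape α, rate β) prior on the exponential rate λ, the posterior after n observations with total T = Σxᵢ is Gamma(α+n, β+T).
Posterior: Gamma(9.0+6, 3.2+13.8) = Gamma(15.0, 17.0).
Posterior α = 15.0.

15.0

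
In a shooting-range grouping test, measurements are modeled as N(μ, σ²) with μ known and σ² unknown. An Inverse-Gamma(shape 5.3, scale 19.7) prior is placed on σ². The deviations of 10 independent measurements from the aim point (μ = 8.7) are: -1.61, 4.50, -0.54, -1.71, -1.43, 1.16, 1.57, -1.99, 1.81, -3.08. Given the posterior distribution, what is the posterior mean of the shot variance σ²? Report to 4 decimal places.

4.7331

With known mean μ and an Inverse-Gamma(α, β) prior on σ², the Normal likelihood is conjugate: posterior is Inv-Gamma(α + n/2, β + Σ(xᵢ−μ)²/2).
Σ(xᵢ−μ)² = (-1.61)² + (4.50)² + (-0.54)² + (-1.71)² + (-1.43)² + (1.16)² + (1.57)² + (-1.99)² + (1.81)² + (-3.08)² = 48.6358.
Posterior: Inv-Gamma(5.3 + 10/2, 19.7 + 48.6358/2) = Inv-Gamma(10.30, 44.01790).
E[σ²|data] = β/(α−1) = 44.01790/9.30 = 4.7331.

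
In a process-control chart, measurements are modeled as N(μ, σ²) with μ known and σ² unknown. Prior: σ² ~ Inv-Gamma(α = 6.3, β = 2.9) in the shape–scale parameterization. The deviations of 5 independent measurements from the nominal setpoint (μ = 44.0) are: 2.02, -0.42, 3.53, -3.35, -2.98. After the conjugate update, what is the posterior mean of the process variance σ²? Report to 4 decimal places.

2.7321

With known mean μ and an Inverse-Gamma(α, β) prior on σ², the Normal likelihood is conjugate: posterior is Inv-Gamma(α + n/2, β + Σ(xᵢ−μ)²/2).
Σ(xᵢ−μ)² = (2.02)² + (-0.42)² + (3.53)² + (-3.35)² + (-2.98)² = 36.8206.
Posterior: Inv-Gamma(6.3 + 5/2, 2.9 + 36.8206/2) = Inv-Gamma(8.80, 21.31030).
E[σ²|data] = β/(α−1) = 21.31030/7.80 = 2.7321.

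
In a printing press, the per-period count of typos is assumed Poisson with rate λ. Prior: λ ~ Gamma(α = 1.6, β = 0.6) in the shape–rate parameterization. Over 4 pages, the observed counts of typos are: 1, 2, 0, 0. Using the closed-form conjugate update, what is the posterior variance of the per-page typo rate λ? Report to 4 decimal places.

0.2174

With a Gamma(shape α, rate β) prior, the Poisson likelihood is conjugate: the posterior is Gamma(α + ΣXᵢ, β + n).
Sum of counts S = 3 over n = 4 pages.
Posterior: Gamma(α+S, β+n) = Gamma(1.6+3, 0.6+4) = Gamma(4.6, 4.6).
Var = α/β² = 4.6/4.6² = 0.2174.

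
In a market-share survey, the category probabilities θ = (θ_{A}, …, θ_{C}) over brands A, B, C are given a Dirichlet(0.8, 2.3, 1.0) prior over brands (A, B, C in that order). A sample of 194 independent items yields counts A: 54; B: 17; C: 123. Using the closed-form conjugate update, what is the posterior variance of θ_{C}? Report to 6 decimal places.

0.001176

The Dirichlet prior is conjugate to the Multinomial likelihood: each posterior αⱼ = prior αⱼ + observed count nⱼ.
Posterior concentration: (54.8, 19.3, 124.0), total = 198.1.
Var[θ_j] = α_j(Σα−α_j)/((Σα)²(Σα+1)) = 124.0·74.1/(198.1²·199.1) = 0.001176.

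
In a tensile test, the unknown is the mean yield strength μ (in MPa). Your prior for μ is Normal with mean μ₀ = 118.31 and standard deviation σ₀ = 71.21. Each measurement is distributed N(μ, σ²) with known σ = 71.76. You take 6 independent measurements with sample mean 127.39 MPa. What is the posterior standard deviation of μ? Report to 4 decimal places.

27.0927

For Normal data with known variance σ², a Normal(μ₀, σ₀²) prior on μ is conjugate. Posterior precision = 1/σ₀² + n/σ²; posterior mean is the precision-weighted average of μ₀ and x̄.
σ₀² = 71.21² = 5070.8641, σ² = 71.76² = 5149.4976; σ² + n·σ₀² = 5149.4976 + 6·5070.8641 = 35574.6822.
Posterior precision = 1/σ₀² + n/σ² = 1/5070.8641 + 6/5149.4976 = (σ² + n·σ₀²)/(σ₀²σ²) = 35574.6822/(5070.8641·5149.4976); posterior variance σₙ² = σ₀²σ²/(σ² + n·σ₀²) = 5070.8641·5149.4976/35574.6822 = 734.016466.
Posterior SD = √σₙ² = √(5070.8641·5149.4976/35574.6822) = 27.0927.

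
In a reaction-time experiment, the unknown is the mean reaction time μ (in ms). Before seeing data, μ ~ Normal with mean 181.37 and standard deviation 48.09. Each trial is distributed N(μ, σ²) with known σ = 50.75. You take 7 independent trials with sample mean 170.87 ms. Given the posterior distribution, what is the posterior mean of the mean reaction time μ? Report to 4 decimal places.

172.3112

For Normal data with known variance σ², a Normal(μ₀, σ₀²) prior on μ is conjugate. Posterior precision = 1/σ₀² + n/σ²; posterior mean is the precision-weighted average of μ₀ and x̄.
n·x̄ = 7·170.87 = 1196.09.
σ₀² = 48.09² = 2312.6481, σ² = 50.75² = 2575.5625; σ² + n·σ₀² = 2575.5625 + 7·2312.6481 = 18764.0992.
Posterior mean = (μ₀/σ₀² + n·x̄/σ²)/(1/σ₀² + n/σ²) = (σ²·μ₀ + σ₀²·n·x̄)/(σ² + n·σ₀²) = (2575.5625·181.37 + 2312.6481·1196.09)/18764.0992 = 3233265.036554/18764.0992 = 172.3112.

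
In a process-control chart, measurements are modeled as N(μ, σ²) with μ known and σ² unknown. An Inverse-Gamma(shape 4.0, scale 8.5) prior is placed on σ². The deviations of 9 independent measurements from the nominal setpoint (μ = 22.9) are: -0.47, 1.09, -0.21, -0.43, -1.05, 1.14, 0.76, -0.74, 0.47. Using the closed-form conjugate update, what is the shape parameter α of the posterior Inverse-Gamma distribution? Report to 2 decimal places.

8.50

With known mean μ and an Inverse-Gamma(α, β) prior on σ², the Normal likelihood is conjugate: posterior is Inv-Gamma(α + n/2, β + Σ(xᵢ−μ)²/2).
Σ(xᵢ−μ)² = (-0.47)² + (1.09)² + (-0.21)² + (-0.43)² + (-1.05)² + (1.14)² + (0.76)² + (-0.74)² + (0.47)² = 5.3862.
Posterior: Inv-Gamma(4.0 + 9/2, 8.5 + 5.3862/2) = Inv-Gamma(8.50, 11.19310).
Posterior α = 8.50.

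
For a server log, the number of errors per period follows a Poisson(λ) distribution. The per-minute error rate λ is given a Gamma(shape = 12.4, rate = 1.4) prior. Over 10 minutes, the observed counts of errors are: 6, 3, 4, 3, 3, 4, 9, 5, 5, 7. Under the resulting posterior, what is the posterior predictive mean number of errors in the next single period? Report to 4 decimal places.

5.3860

With a Gamma(shape α, rate β) prior, the Poisson likelihood is conjugate: the posterior is Gamma(α + ΣXᵢ, β + n).
Sum of counts S = 49 over n = 10 minutes.
Posterior: Gamma(α+S, β+n) = Gamma(12.4+49, 1.4+10) = Gamma(61.4, 11.4).
The predictive distribution for one future period is NegBinom with mean α/β = 5.3860.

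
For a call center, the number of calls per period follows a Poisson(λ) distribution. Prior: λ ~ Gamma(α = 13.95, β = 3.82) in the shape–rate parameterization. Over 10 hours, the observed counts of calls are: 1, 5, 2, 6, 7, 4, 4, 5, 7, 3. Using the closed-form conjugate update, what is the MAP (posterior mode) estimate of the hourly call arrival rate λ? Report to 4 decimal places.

4.1208

With a Gamma(shape α, rate β) prior, the Poisson likelihood is conjugate: the posterior is Gamma(α + ΣXᵢ, β + n).
Sum of counts S = 44 over n = 10 hours.
Posterior: Gamma(α+S, β+n) = Gamma(13.95+44, 3.82+10) = Gamma(57.95, 13.82).
Mode of Gamma(α,β) for α≥1 is (α−1)/β = 56.95/13.82 = 4.1208.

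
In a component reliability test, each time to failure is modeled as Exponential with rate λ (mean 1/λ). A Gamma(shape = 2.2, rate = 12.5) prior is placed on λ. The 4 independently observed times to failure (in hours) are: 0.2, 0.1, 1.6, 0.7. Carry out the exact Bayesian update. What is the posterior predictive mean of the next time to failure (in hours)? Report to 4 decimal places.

2.9038

With a Gamma(shape α, rate β) prior on the exponential rate λ, the posterior after n observations with total T = Σxᵢ is Gamma(α+n, β+T).
Sum of observations T = 2.6 hours; n = 4.
Posterior: Gamma(2.2+4, 12.5+2.6) = Gamma(6.2, 15.1).
The predictive distribution for the next observation is Lomax; its mean is β/(α−1) = 15.1/5.2 = 2.9038.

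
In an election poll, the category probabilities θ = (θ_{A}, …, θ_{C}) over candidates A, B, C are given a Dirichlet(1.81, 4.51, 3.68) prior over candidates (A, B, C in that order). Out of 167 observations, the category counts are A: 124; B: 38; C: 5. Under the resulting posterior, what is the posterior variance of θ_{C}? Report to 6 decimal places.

The Dirichlet prior is conjugate to the Multinomial likelihood: each posterior αⱼ = prior αⱼ + observed count nⱼ.
Posterior concentration: (125.81, 42.51, 8.68), total = 177.00.
Var[θ_j] = α_j(Σα−α_j)/((Σα)²(Σα+1)) = 8.68·168.32/(177.00²·178.00) = 0.000262.

0.000262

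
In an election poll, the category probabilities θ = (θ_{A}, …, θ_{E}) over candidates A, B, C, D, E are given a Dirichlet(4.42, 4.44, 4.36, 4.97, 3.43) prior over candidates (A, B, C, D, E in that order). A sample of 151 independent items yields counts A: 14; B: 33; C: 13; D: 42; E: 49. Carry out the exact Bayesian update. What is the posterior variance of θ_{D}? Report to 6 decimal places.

The Dirichlet prior is conjugate to the Multinomial likelihood: each posterior αⱼ = prior αⱼ + observed count nⱼ.
Posterior concentration: (18.42, 37.44, 17.36, 46.97, 52.43), total = 172.62.
Var[θ_j] = α_j(Σα−α_j)/((Σα)²(Σα+1)) = 46.97·125.65/(172.62²·173.62) = 0.001141.

0.001141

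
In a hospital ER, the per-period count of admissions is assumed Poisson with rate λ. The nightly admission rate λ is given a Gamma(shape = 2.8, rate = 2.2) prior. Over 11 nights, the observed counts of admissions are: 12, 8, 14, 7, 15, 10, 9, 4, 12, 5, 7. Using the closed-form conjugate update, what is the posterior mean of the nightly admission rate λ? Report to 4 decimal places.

With a Gamma(shape α, rate β) prior, the Poisson likelihood is conjugate: the posterior is Gamma(α + ΣXᵢ, β + n).
Sum of counts S = 103 over n = 11 nights.
Posterior: Gamma(α+S, β+n) = Gamma(2.8+103, 2.2+11) = Gamma(105.8, 13.2).
Posterior mean = α/β = 105.8/13.2 = 8.0152.

8.0152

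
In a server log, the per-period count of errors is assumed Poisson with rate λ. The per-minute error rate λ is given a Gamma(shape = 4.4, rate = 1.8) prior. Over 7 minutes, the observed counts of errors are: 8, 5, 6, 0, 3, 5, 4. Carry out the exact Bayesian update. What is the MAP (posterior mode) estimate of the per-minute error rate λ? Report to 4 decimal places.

3.9091

With a Gamma(shape α, rate β) prior, the Poisson likelihood is conjugate: the posterior is Gamma(α + ΣXᵢ, β + n).
Sum of counts S = 31 over n = 7 minutes.
Posterior: Gamma(α+S, β+n) = Gamma(4.4+31, 1.8+7) = Gamma(35.4, 8.8).
Mode of Gamma(α,β) for α≥1 is (α−1)/β = 34.4/8.8 = 3.9091.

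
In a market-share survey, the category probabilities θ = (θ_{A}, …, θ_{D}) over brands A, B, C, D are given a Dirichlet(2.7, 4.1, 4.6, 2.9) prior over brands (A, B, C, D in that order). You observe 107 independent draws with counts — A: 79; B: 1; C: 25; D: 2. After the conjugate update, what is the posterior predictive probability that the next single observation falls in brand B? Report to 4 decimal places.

0.0420

The Dirichlet prior is conjugate to the Multinomial likelihood: each posterior αⱼ = prior αⱼ + observed count nⱼ.
Posterior concentration: (81.7, 5.1, 29.6, 4.9), total = 121.3.
P(next = B | data) = α_{B}/Σα = 0.0420.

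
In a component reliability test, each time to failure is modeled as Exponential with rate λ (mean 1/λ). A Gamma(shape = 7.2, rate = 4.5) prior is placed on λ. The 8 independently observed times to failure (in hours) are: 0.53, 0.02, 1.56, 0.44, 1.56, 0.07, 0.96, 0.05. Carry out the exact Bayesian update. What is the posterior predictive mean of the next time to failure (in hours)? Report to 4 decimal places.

0.6824

With a Gamma(shape α, rate β) prior on the exponential rate λ, the posterior after n observations with total T = Σxᵢ is Gamma(α+n, β+T).
Sum of observations T = 5.19 hours; n = 8.
Posterior: Gamma(7.2+8, 4.5+5.19) = Gamma(15.2, 9.69).
The predictive distribution for the next observation is Lomax; its mean is β/(α−1) = 9.69/14.2 = 0.6824.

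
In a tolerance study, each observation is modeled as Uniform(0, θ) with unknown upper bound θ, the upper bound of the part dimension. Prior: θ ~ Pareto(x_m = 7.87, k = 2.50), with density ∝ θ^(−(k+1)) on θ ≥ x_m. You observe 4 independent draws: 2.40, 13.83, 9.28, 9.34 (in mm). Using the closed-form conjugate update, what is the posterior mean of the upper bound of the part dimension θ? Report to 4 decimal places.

A Pareto(scale x_m, shape k) prior on the upper bound θ of Uniform(0, θ) is conjugate: posterior is Pareto(max(x_m, max xᵢ), k + n).
Sample maximum = 13.83; prior scale x_m = 7.87 → posterior scale = max = 13.83.
Posterior shape = 2.50 + 4 = 6.50.
E[θ|data] = k·x_m/(k−1) = 6.50·13.83/5.50 = 16.3445.

16.3445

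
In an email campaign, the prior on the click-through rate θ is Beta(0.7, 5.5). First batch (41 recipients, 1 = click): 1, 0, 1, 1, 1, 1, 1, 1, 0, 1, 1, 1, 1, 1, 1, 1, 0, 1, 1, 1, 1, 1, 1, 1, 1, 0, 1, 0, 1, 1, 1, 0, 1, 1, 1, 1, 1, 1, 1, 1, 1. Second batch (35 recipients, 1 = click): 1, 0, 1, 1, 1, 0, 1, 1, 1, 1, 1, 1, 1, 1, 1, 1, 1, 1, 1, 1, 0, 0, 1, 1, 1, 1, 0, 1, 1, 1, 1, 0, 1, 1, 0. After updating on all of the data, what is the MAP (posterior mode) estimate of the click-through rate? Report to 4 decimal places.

The Beta prior is conjugate to a Binomial/Bernoulli likelihood; the update adds successes to α and failures to β.
After batch 1: Beta(0.7+35, 5.5+6) = Beta(35.7, 11.5).
After batch 2: Beta(35.7+28, 11.5+7) = Beta(63.7, 18.5).
Mode of Beta(a,b) for a,b>1 is (a−1)/(a+b−2) = 62.7/80.2 = 0.7818.

0.7818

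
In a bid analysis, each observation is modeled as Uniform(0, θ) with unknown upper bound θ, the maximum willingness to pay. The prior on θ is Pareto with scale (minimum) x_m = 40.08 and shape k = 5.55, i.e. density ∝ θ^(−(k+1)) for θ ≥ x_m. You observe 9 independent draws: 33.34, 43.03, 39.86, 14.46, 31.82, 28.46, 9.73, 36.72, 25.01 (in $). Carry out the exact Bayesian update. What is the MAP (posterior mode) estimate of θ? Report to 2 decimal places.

A Pareto(scale x_m, shape k) prior on the upper bound θ of Uniform(0, θ) is conjugate: posterior is Pareto(max(x_m, max xᵢ), k + n).
Sample maximum = 43.03; prior scale x_m = 40.08 → posterior scale = max = 43.03.
Posterior shape = 5.55 + 9 = 14.55.
The Pareto density is decreasing on [x_m, ∞), so the mode is x_m = 43.03.

43.03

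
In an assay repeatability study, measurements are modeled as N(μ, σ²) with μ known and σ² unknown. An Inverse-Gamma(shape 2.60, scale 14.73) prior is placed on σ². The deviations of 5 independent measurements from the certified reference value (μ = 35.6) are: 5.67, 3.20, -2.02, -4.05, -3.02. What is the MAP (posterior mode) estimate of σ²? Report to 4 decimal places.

With known mean μ and an Inverse-Gamma(α, β) prior on σ², the Normal likelihood is conjugate: posterior is Inv-Gamma(α + n/2, β + Σ(xᵢ−μ)²/2).
Σ(xᵢ−μ)² = (5.67)² + (3.20)² + (-2.02)² + (-4.05)² + (-3.02)² = 71.9922.
Posterior: Inv-Gamma(2.60 + 5/2, 14.73 + 71.9922/2) = Inv-Gamma(5.10, 50.72610).
Mode = β/(α+1) = 50.72610/6.10 = 8.3158.

8.3158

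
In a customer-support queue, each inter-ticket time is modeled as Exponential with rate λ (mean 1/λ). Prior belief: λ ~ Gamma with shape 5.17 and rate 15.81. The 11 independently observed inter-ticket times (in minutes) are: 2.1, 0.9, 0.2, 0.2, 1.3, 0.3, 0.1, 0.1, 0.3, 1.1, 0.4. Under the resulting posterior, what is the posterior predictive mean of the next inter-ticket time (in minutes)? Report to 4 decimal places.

With a Gamma(shape α, rate β) prior on the exponential rate λ, the posterior after n observations with total T = Σxᵢ is Gamma(α+n, β+T).
Sum of observations T = 7.0 minutes; n = 11.
Posterior: Gamma(5.17+11, 15.81+7.0) = Gamma(16.17, 22.81).
The predictive distribution for the next observation is Lomax; its mean is β/(α−1) = 22.81/15.17 = 1.5036.

1.5036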